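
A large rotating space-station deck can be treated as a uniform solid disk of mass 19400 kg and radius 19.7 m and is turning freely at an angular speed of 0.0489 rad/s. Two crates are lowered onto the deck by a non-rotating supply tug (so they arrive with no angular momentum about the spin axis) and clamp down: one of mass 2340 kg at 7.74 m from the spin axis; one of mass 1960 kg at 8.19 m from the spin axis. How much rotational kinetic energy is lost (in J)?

No external torque acts about the spin axis; L_before = L_after.
I_p = ½(19400)(19.7)² = 3.764e+06 kg·m².
Added inertia Σmr² = (2340)(7.74)² + (1960)(8.19)² = 2.717e+05 kg·m²; I_f = 3.764e+06 + 2.717e+05 = 4.036e+06 kg·m².
ω_f = I_p ω_i / I_f = (3.764e+06)(0.0489) / 4.036e+06 = 0.04561 rad/s.
KE_i = ½(3.764e+06)(0.04890 rad/s)² = 4501 J; KE_f = ½(4.036e+06)(0.04561)² = 4198 J.

energy lost ≈ 303 J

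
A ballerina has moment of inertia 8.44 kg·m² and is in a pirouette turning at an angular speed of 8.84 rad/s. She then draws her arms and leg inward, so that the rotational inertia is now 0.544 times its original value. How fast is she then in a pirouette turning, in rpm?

With no external torque about the axis, L is conserved: I₁ω₁ = I₂ω₂.
I₂ = 0.544 × 8.44 = 4.591 kg·m².
ω₂ = I₁ω₁ / I₂ = (8.440)(8.84 rad/s) / (4.591) = 16.25 rad/s = 155.2 rpm.

ω₂ ≈ 155 rpm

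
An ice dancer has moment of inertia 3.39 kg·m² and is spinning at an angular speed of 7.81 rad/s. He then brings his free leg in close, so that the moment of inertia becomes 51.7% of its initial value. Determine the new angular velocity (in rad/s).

ω₂ ≈ 15.1 rad/s

No external torque acts about the spin axis, so angular momentum is conserved.
I₂ = 0.517 × 3.39 = 1.753 kg·m².
ω₂ = I₁ω₁ / I₂ = (3.390)(7.81 rad/s) / (1.753) = 15.11 rad/s.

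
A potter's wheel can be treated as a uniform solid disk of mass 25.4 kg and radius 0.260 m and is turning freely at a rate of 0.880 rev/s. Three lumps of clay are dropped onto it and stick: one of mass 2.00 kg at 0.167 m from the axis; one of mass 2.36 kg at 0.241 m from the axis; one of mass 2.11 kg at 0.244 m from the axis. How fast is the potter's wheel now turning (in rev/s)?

ω_f ≈ 0.642 rev/s

No external torque acts about the axis; L_before = L_after.
I_p = ½(25.4)(0.260)² = 0.8585 kg·m².
Added inertia Σmr² = (2.00)(0.167)² + (2.36)(0.241)² + (2.11)(0.244)² = 0.3185 kg·m²; I_f = 0.8585 + 0.3185 = 1.177 kg·m².
ω_f = I_p ω_i / I_f = (0.8585)(0.880) / 1.177 = 0.6419 rev/s.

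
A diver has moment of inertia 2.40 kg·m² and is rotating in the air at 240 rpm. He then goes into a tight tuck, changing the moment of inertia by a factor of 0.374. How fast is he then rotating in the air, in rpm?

ω₂ ≈ 642 rpm

No external torque acts about the spin axis, so angular momentum is conserved.
I₂ = 0.374 × 2.40 = 0.8976 kg·m².
ω₂ = I₁ω₁ / I₂ = (2.400)(240 rpm) / (0.8976) = 641.7 rpm.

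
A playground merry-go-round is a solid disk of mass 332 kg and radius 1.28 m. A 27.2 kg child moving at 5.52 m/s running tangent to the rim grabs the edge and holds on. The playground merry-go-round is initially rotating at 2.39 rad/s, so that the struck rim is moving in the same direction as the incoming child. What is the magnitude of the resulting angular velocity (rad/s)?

|ω_f| ≈ 2.66 rad/s

The axle reaction passes through the axle and exerts no torque about it; angular momentum about the axle is conserved through the impact.
I_p = ½(332)(1.28)² = 272.0 kg·m². Taking the sense of the child's angular momentum as positive, L_{child} = m v R = (27.2)(5.52)(1.28) = 192.2 kg·m²/s.
L_i = +I_p ω_p + m v R = +(272.0)(2.39) + 192.2 = 842.2 kg·m²/s.
After sticking, I_f = I_p + m R² = 272.0 + (27.2)(1.28)² = 316.5 kg·m².
ω_f = L_i / I_f = 842.2 / 316.5 = 2.661 rad/s.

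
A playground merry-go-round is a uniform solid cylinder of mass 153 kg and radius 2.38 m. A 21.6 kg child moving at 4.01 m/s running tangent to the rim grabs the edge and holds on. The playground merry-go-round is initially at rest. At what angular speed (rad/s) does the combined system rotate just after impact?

|ω_f| ≈ 0.371 rad/s

The axle reaction passes through the axle and exerts no torque about it; angular momentum about the axle is conserved through the impact.
I_p = ½(153)(2.38)² = 433.3 kg·m². Taking the sense of the child's angular momentum as positive, L_{child} = m v R = (21.6)(4.01)(2.38) = 206.1 kg·m²/s.
L_i = 0 + 206.1 = 206.1 kg·m²/s.
After sticking, I_f = I_p + m R² = 433.3 + (21.6)(2.38)² = 555.7 kg·m².
ω_f = L_i / I_f = 206.1 / 555.7 = 0.3710 rad/s.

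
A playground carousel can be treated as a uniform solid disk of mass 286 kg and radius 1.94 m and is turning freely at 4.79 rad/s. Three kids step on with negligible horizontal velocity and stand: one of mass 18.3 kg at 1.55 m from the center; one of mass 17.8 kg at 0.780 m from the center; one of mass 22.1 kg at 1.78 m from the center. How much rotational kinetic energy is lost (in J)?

energy lost ≈ 1160 J

No external torque acts about the center; L_before = L_after.
I_p = ½(286)(1.94)² = 538.2 kg·m².
Added inertia Σmr² = (18.3)(1.55)² + (17.8)(0.780)² + (22.1)(1.78)² = 124.8 kg·m²; I_f = 538.2 + 124.8 = 663.0 kg·m².
ω_f = I_p ω_i / I_f = (538.2)(4.79) / 663.0 = 3.888 rad/s.
KE_i = ½(538.2)(4.790 rad/s)² = 6174 J; KE_f = ½(663.0)(3.888)² = 5012 J.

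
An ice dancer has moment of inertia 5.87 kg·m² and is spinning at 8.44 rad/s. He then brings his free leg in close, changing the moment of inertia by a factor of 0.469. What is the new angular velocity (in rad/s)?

Angular momentum about the spin axis is conserved since the torque about it is zero.
I₂ = 0.469 × 5.87 = 2.753 kg·m².
ω₂ = I₁ω₁ / I₂ = (5.870)(8.44 rad/s) / (2.753) = 18.00 rad/s.

ω₂ ≈ 18.0 rad/s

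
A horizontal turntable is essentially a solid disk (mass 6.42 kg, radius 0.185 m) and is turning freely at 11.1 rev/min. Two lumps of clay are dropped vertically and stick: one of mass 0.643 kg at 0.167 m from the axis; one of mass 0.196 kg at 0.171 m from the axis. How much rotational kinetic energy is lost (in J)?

energy lost ≈ 0.0132 J

The added mass arrives with no angular momentum about the axis, and any external torque about the axis is negligible, so the system's angular momentum is conserved.
I_p = ½(6.42)(0.185)² = 0.1099 kg·m².
Added inertia Σmr² = (0.643)(0.167)² + (0.196)(0.171)² = 0.02366 kg·m²; I_f = 0.1099 + 0.02366 = 0.1335 kg·m².
ω_f = I_p ω_i / I_f = (0.1099)(11.1) / 0.1335 = 9.133 rpm.
KE_i = ½(0.1099)(1.162 rad/s)² = 0.07422 J; KE_f = ½(0.1335)(0.9564)² = 0.06107 J.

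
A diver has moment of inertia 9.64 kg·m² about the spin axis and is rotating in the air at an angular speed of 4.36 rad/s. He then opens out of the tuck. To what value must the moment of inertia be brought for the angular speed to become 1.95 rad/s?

I₂ ≈ 21.6 kg·m²

Angular momentum about the spin axis is conserved since the torque about it is zero.
I₂ = I₁ω₁ / ω₂ = (9.64)(4.36) / (1.95) = 21.55 kg·m².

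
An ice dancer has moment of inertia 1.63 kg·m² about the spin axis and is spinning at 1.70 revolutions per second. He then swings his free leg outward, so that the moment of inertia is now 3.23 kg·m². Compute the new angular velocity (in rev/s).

No external torque acts about the spin axis, so angular momentum is conserved.
ω₂ = I₁ω₁ / I₂ = (1.630)(1.70 rev/s) / (3.230) = 0.8579 rev/s.

ω₂ ≈ 0.858 rev/s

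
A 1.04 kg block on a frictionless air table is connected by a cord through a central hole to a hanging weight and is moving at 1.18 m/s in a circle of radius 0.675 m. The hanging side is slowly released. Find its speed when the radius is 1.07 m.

Central (radial) force ⇒ zero torque about the center ⇒ m v r is constant.
v₂ = v₁ r₁ / r₂ = (1.18)(0.675) / (1.07) = 0.7444 m/s.

v₂ ≈ 0.744 m/s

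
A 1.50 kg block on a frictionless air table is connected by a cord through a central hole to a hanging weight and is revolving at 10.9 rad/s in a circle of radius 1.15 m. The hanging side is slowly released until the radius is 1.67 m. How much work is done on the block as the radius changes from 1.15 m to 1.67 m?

W ≈ -62.0 J

No torque about the axis ⇒ m r₁² ω₁ = m r₂² ω₂.
ω₂ = ω₁ (r₁/r₂)² = (10.9)(1.15/1.67)² = 5.169 rad/s.
W = ΔKE = ½m(v₂² − v₁²) = -61.96 J.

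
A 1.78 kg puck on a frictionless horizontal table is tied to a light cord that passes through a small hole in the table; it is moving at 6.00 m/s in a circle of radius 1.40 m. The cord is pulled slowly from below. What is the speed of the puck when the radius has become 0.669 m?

v₂ ≈ 12.6 m/s

Central (radial) force ⇒ zero torque about the center ⇒ m v r is constant.
v₂ = v₁ r₁ / r₂ = (6.00)(1.40) / (0.669) = 12.56 m/s.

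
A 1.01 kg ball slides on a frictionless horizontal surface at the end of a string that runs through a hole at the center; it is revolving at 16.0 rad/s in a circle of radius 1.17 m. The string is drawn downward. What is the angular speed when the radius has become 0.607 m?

ω₂ ≈ 59.4 rad/s

No torque about the axis ⇒ m r₁² ω₁ = m r₂² ω₂.
ω₂ = ω₁ (r₁/r₂)² = (16.0)(1.17/0.607)² = 59.44 rad/s.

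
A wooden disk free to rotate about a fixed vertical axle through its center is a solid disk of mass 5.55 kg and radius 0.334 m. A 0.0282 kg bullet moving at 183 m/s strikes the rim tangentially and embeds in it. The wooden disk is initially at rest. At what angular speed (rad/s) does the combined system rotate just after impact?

|ω_f| ≈ 5.51 rad/s

The axle reaction passes through the axle and exerts no torque about it; angular momentum about the axle is conserved through the impact.
I_p = ½(5.55)(0.334)² = 0.3096 kg·m². Taking the sense of the bullet's angular momentum as positive, L_{bullet} = m v R = (0.0282)(183)(0.334) = 1.724 kg·m²/s.
L_i = 0 + 1.724 = 1.724 kg·m²/s.
After sticking, I_f = I_p + m R² = 0.3096 + (0.0282)(0.334)² = 0.3127 kg·m².
ω_f = L_i / I_f = 1.724 / 0.3127 = 5.512 rad/s.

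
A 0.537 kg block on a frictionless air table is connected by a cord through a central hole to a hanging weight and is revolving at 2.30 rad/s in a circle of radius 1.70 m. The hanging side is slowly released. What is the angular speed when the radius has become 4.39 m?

The constraining force is radial, so m r² ω about the center is conserved.
ω₂ = ω₁ (r₁/r₂)² = (2.30)(1.70/4.39)² = 0.3449 rad/s.

ω₂ ≈ 0.345 rad/s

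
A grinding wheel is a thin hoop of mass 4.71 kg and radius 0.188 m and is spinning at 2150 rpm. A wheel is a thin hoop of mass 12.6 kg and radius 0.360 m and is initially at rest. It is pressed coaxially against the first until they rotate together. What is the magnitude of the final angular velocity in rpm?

|ω_f| ≈ 199 rpm

No external torque acts about the common axis, so total angular momentum is conserved.
Moments of inertia: I_A = (4.71)(0.188)² = 0.1665 kg·m²; I_B = (12.6)(0.360)² = 1.633 kg·m².
Taking A's sense as positive: L = (0.1665)(2150) = 357.9 kg·m²·rpm.
Combined I = 0.1665 + 1.633 = 1.799 kg·m².
ω_f = L / I = 357.9 / 1.799 = 198.9 rpm.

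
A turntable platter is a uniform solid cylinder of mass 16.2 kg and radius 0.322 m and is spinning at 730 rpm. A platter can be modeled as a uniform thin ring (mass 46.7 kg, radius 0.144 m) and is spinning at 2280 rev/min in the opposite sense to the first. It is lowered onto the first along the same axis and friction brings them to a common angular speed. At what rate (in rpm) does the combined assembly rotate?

|ω_f| ≈ 882 rpm

The coupling torques are internal; angular momentum about the shared axis is conserved.
Moments of inertia: I_A = ½(16.2)(0.322)² = 0.8398 kg·m²; I_B = (46.7)(0.144)² = 0.9684 kg·m².
Taking A's sense as positive: L = (0.8398)(730) − (0.9684)(2280) = -1595 kg·m²·rpm.
Combined I = 0.8398 + 0.9684 = 1.808 kg·m².
ω_f = L / I = -1595 / 1.808 = -882.0 rpm.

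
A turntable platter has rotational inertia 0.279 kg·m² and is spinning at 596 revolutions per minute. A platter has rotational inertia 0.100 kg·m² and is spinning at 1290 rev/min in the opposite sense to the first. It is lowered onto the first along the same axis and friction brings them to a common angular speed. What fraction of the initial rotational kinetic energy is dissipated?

The coupling torques are internal; angular momentum about the shared axis is conserved.
Taking A's sense as positive: L = (0.2790)(596) − (0.1000)(1290) = 37.28 kg·m²·rpm.
Combined I = 0.2790 + 0.1000 = 0.3790 kg·m².
ω_f = L / I = 37.28 / 0.3790 = 98.37 rpm.
KE_i = ½ΣIω² = 1456 J; KE_f = ½(0.3790)(10.30)² = 20.11 J.
Fraction dissipated = (KE_i − KE_f)/KE_i = 0.9862.

fraction ≈ 0.986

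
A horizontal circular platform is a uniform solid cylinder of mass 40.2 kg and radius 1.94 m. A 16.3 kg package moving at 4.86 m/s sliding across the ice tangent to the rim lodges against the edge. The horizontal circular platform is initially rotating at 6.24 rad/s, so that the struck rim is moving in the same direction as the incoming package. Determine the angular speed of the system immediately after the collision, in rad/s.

|ω_f| ≈ 4.57 rad/s

The axle reaction passes through the central axle and exerts no torque about it; angular momentum about the central axle is conserved through the impact.
I_p = ½(40.2)(1.94)² = 75.65 kg·m². Taking the sense of the package's angular momentum as positive, L_{package} = m v R = (16.3)(4.86)(1.94) = 153.7 kg·m²/s.
L_i = +I_p ω_p + m v R = +(75.65)(6.24) + 153.7 = 625.7 kg·m²/s.
After sticking, I_f = I_p + m R² = 75.65 + (16.3)(1.94)² = 137.0 kg·m².
ω_f = L_i / I_f = 625.7 / 137.0 = 4.568 rad/s.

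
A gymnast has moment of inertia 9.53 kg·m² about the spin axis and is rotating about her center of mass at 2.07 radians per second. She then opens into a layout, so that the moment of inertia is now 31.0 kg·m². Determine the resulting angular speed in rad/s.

No external torque acts about the spin axis, so angular momentum is conserved.
ω₂ = I₁ω₁ / I₂ = (9.530)(2.07 rad/s) / (31.00) = 0.6364 rad/s.

ω₂ ≈ 0.636 rad/s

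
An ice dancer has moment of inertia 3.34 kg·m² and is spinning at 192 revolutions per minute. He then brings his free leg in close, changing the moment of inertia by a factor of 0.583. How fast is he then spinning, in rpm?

Angular momentum about the spin axis is conserved since the torque about it is zero.
I₂ = 0.583 × 3.34 = 1.947 kg·m².
ω₂ = I₁ω₁ / I₂ = (3.340)(192 rpm) / (1.947) = 329.3 rpm.

ω₂ ≈ 329 rpm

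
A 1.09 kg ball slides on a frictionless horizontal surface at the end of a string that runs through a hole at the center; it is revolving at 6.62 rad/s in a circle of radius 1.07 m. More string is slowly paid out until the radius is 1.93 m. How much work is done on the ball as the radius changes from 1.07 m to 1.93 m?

No torque about the axis ⇒ m r₁² ω₁ = m r₂² ω₂.
ω₂ = ω₁ (r₁/r₂)² = (6.62)(1.07/1.93)² = 2.035 rad/s.
W = ΔKE = ½m(v₂² − v₁²) = -18.94 J.

W ≈ -18.9 J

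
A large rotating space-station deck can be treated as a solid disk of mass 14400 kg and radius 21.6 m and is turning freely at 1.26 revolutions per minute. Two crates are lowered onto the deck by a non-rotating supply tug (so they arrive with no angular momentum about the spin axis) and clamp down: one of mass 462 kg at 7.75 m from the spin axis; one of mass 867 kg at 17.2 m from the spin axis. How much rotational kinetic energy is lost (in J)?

No external torque acts about the spin axis; L_before = L_after.
I_p = ½(14400)(21.6)² = 3.359e+06 kg·m².
Added inertia Σmr² = (462)(7.75)² + (867)(17.2)² = 2.842e+05 kg·m²; I_f = 3.359e+06 + 2.842e+05 = 3.643e+06 kg·m².
ω_f = I_p ω_i / I_f = (3.359e+06)(1.26) / 3.643e+06 = 1.162 rpm.
KE_i = ½(3.359e+06)(0.1319 rad/s)² = 29240 J; KE_f = ½(3.643e+06)(0.1217)² = 26960 J.

energy lost ≈ 2280 J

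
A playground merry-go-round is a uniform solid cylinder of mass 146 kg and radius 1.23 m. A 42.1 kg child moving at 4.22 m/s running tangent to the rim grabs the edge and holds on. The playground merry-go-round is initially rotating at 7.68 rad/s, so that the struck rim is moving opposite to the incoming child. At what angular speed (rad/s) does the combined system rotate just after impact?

|ω_f| ≈ 3.62 rad/s

About the axle the impulsive forces during the collision are internal, so angular momentum about that axis is conserved.
I_p = ½(146)(1.23)² = 110.4 kg·m². Taking the sense of the child's angular momentum as positive, L_{child} = m v R = (42.1)(4.22)(1.23) = 218.5 kg·m²/s.
L_i = −I_p ω_p + m v R = −(110.4)(7.68) + 218.5 = -629.7 kg·m²/s.
After sticking, I_f = I_p + m R² = 110.4 + (42.1)(1.23)² = 174.1 kg·m².
ω_f = L_i / I_f = -629.7 / 174.1 = -3.616 rad/s.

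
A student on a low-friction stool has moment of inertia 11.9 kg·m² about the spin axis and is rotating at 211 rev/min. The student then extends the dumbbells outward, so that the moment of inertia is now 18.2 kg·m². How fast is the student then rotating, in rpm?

Angular momentum about the spin axis is conserved since the torque about it is zero.
ω₂ = I₁ω₁ / I₂ = (11.90)(211 rpm) / (18.20) = 138.0 rpm.

ω₂ ≈ 138 rpm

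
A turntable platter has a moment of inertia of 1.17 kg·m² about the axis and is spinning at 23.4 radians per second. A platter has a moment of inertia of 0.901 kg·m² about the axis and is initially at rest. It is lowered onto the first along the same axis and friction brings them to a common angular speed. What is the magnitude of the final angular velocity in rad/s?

The coupling torques are internal; angular momentum about the shared axis is conserved.
Taking A's sense as positive: L = (1.170)(23.4) = 27.38 kg·m²·rad/s.
Combined I = 1.170 + 0.9010 = 2.071 kg·m².
ω_f = L / I = 27.38 / 2.071 = 13.22 rad/s.

|ω_f| ≈ 13.2 rad/s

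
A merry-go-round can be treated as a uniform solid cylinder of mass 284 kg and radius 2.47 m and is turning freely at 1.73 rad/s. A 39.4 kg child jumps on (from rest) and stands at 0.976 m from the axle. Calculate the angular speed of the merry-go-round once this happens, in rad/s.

ω_f ≈ 1.66 rad/s

No external torque acts about the axle; L_before = L_after.
I_p = ½(284)(2.47)² = 866.3 kg·m².
Added inertia Σmr² = (39.4)(0.976)² = 37.53 kg·m²; I_f = 866.3 + 37.53 = 903.9 kg·m².
ω_f = I_p ω_i / I_f = (866.3)(1.73) / 903.9 = 1.658 rad/s.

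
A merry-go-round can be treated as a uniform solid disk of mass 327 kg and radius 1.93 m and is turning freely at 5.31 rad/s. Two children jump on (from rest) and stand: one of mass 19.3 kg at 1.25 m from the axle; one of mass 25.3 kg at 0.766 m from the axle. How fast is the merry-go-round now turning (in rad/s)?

ω_f ≈ 4.94 rad/s

The added mass arrives with no angular momentum about the axle, and any external torque about the axle is negligible, so the system's angular momentum is conserved.
I_p = ½(327)(1.93)² = 609.0 kg·m².
Added inertia Σmr² = (19.3)(1.25)² + (25.3)(0.766)² = 45.00 kg·m²; I_f = 609.0 + 45.00 = 654.0 kg·m².
ω_f = I_p ω_i / I_f = (609.0)(5.31) / 654.0 = 4.945 rad/s.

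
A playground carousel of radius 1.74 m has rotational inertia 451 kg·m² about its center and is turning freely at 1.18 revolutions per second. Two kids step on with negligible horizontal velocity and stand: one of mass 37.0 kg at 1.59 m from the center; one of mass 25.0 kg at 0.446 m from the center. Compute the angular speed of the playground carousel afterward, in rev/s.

ω_f ≈ 0.968 rev/s

The added mass arrives with no angular momentum about the center, and any external torque about the center is negligible, so the system's angular momentum is conserved.
Added inertia Σmr² = (37.0)(1.59)² + (25.0)(0.446)² = 98.51 kg·m²; I_f = 451.0 + 98.51 = 549.5 kg·m².
ω_f = I_p ω_i / I_f = (451.0)(1.18) / 549.5 = 0.9685 rev/s.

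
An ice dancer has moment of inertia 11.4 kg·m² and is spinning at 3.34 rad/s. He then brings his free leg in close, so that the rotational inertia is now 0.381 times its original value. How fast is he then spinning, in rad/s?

Angular momentum about the spin axis is conserved since the torque about it is zero.
I₂ = 0.381 × 11.4 = 4.343 kg·m².
ω₂ = I₁ω₁ / I₂ = (11.40)(3.34 rad/s) / (4.343) = 8.766 rad/s.

ω₂ ≈ 8.77 rad/s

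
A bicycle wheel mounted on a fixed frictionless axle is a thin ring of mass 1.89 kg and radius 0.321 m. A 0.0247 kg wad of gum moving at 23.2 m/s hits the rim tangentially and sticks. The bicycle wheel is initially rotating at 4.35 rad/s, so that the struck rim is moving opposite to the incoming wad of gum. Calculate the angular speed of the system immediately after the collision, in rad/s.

|ω_f| ≈ 3.36 rad/s

The axle reaction passes through the axle and exerts no torque about it; angular momentum about the axle is conserved through the impact.
I_p = (1.89)(0.321)² = 0.1947 kg·m². Taking the sense of the wad of gum's angular momentum as positive, L_{wad} = m v R = (0.0247)(23.2)(0.321) = 0.1839 kg·m²/s.
L_i = −I_p ω_p + m v R = −(0.1947)(4.35) + 0.1839 = -0.6632 kg·m²/s.
After sticking, I_f = I_p + m R² = 0.1947 + (0.0247)(0.321)² = 0.1973 kg·m².
ω_f = L_i / I_f = -0.6632 / 0.1973 = -3.362 rad/s.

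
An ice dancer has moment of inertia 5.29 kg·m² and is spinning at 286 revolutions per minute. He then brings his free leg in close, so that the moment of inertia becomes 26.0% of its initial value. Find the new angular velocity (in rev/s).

ω₂ ≈ 18.3 rev/s

Angular momentum about the spin axis is conserved since the torque about it is zero.
I₂ = 0.260 × 5.29 = 1.375 kg·m².
ω₂ = I₁ω₁ / I₂ = (5.290)(286 rpm) / (1.375) = 1100 rpm = 18.33 rev/s.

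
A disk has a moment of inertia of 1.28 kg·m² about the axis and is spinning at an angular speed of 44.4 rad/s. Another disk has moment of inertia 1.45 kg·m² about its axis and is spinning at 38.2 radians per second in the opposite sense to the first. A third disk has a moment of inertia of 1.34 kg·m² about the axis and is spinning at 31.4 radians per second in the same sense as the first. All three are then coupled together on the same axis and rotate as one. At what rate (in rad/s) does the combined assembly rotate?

|ω_f| ≈ 10.7 rad/s

No external torque acts about the common axis, so total angular momentum is conserved.
Taking A's sense as positive: L = (1.280)(44.4) − (1.450)(38.2) + (1.340)(31.4) = 43.52 kg·m²·rad/s.
Combined I = 1.280 + 1.450 + 1.340 = 4.070 kg·m².
ω_f = L / I = 43.52 / 4.070 = 10.69 rad/s.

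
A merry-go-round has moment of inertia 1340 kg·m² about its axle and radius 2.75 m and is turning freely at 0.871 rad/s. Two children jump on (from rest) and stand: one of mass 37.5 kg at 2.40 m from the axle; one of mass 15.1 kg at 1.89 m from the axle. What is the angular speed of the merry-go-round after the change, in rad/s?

The added mass arrives with no angular momentum about the axle, and any external torque about the axle is negligible, so the system's angular momentum is conserved.
Added inertia Σmr² = (37.5)(2.40)² + (15.1)(1.89)² = 269.9 kg·m²; I_f = 1340 + 269.9 = 1610 kg·m².
ω_f = I_p ω_i / I_f = (1340)(0.871) / 1610 = 0.7250 rad/s.

ω_f ≈ 0.725 rad/s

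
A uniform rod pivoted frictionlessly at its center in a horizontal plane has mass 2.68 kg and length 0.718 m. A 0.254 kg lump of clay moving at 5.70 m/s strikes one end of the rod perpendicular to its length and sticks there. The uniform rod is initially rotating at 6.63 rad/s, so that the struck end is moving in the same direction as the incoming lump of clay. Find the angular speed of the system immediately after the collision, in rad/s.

|ω_f| ≈ 8.68 rad/s

About the pivot the impulsive forces during the collision are internal, so angular momentum about that axis is conserved.
I_p = (1/12)(2.68)(0.718)² = 0.1151 kg·m². Taking the sense of the lump of clay's angular momentum as positive, L_{lump} = m v R = (0.254)(5.70)(0.718/2) = 0.5198 kg·m²/s.
L_i = +I_p ω_p + m v R = +(0.1151)(6.63) + 0.5198 = 1.283 kg·m²/s.
After sticking, I_f = I_p + m R² = 0.1151 + (0.254)(0.718/2)² = 0.1479 kg·m².
ω_f = L_i / I_f = 1.283 / 0.1479 = 8.677 rad/s.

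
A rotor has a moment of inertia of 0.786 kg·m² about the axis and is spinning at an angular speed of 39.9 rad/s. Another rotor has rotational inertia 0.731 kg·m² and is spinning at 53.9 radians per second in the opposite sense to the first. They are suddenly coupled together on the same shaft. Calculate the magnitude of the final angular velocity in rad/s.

|ω_f| ≈ 5.30 rad/s

The coupling torques are internal; angular momentum about the shared axis is conserved.
Taking A's sense as positive: L = (0.7860)(39.9) − (0.7310)(53.9) = -8.040 kg·m²·rad/s.
Combined I = 0.7860 + 0.7310 = 1.517 kg·m².
ω_f = L / I = -8.040 / 1.517 = -5.300 rad/s.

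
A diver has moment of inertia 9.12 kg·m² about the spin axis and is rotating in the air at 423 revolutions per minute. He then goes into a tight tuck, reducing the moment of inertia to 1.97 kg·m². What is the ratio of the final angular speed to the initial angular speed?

Angular momentum about the spin axis is conserved since the torque about it is zero.
ω₂/ω₁ = I₁/I₂ = 9.120 / 1.970 = 4.629.

ω₂/ω₁ ≈ 4.63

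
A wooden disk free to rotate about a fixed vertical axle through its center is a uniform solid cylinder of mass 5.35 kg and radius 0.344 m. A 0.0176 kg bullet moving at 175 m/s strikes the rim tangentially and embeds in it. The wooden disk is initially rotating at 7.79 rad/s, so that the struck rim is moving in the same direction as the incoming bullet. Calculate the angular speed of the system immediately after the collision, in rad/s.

About the axle the impulsive forces during the collision are internal, so angular momentum about that axis is conserved.
I_p = ½(5.35)(0.344)² = 0.3165 kg·m². Taking the sense of the bullet's angular momentum as positive, L_{bullet} = m v R = (0.0176)(175)(0.344) = 1.060 kg·m²/s.
L_i = +I_p ω_p + m v R = +(0.3165)(7.79) + 1.060 = 3.525 kg·m²/s.
After sticking, I_f = I_p + m R² = 0.3165 + (0.0176)(0.344)² = 0.3186 kg·m².
ω_f = L_i / I_f = 3.525 / 0.3186 = 11.06 rad/s.

|ω_f| ≈ 11.1 rad/s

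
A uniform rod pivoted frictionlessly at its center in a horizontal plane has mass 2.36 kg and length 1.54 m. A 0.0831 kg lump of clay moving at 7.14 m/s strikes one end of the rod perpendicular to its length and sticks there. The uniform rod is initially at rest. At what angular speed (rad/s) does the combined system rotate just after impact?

The axle reaction passes through the pivot and exerts no torque about it; angular momentum about the pivot is conserved through the impact.
I_p = (1/12)(2.36)(1.54)² = 0.4664 kg·m². Taking the sense of the lump of clay's angular momentum as positive, L_{lump} = m v R = (0.0831)(7.14)(1.54/2) = 0.4569 kg·m²/s.
L_i = 0 + 0.4569 = 0.4569 kg·m²/s.
After sticking, I_f = I_p + m R² = 0.4664 + (0.0831)(1.54/2)² = 0.5157 kg·m².
ω_f = L_i / I_f = 0.4569 / 0.5157 = 0.8859 rad/s.

|ω_f| ≈ 0.886 rad/s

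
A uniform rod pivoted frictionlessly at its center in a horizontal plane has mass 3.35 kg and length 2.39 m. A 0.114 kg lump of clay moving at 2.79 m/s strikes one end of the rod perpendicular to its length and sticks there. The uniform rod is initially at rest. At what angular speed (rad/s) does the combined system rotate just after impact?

|ω_f| ≈ 0.216 rad/s

About the pivot the impulsive forces during the collision are internal, so angular momentum about that axis is conserved.
I_p = (1/12)(3.35)(2.39)² = 1.595 kg·m². Taking the sense of the lump of clay's angular momentum as positive, L_{lump} = m v R = (0.114)(2.79)(2.39/2) = 0.3801 kg·m²/s.
L_i = 0 + 0.3801 = 0.3801 kg·m²/s.
After sticking, I_f = I_p + m R² = 1.595 + (0.114)(2.39/2)² = 1.757 kg·m².
ω_f = L_i / I_f = 0.3801 / 1.757 = 0.2163 rad/s.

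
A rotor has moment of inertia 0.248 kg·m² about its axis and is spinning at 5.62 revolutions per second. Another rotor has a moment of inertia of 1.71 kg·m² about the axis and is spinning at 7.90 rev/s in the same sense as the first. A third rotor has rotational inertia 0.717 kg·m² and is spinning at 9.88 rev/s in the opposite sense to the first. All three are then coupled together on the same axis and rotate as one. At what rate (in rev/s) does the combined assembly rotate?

|ω_f| ≈ 2.92 rev/s

The coupling torques are internal; angular momentum about the shared axis is conserved.
Taking A's sense as positive: L = (0.2480)(5.62) + (1.710)(7.90) − (0.7170)(9.88) = 7.819 kg·m²·rev/s.
Combined I = 0.2480 + 1.710 + 0.7170 = 2.675 kg·m².
ω_f = L / I = 7.819 / 2.675 = 2.923 rev/s.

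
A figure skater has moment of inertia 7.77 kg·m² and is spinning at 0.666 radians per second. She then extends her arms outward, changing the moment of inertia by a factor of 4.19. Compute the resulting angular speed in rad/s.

ω₂ ≈ 0.159 rad/s

Angular momentum about the spin axis is conserved since the torque about it is zero.
I₂ = 4.19 × 7.77 = 32.56 kg·m².
ω₂ = I₁ω₁ / I₂ = (7.770)(0.666 rad/s) / (32.56) = 0.1589 rad/s.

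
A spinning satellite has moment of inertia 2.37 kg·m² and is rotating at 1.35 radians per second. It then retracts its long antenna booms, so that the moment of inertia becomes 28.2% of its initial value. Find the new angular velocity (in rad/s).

With no external torque about the axis, L is conserved: I₁ω₁ = I₂ω₂.
I₂ = 0.282 × 2.37 = 0.6683 kg·m².
ω₂ = I₁ω₁ / I₂ = (2.370)(1.35 rad/s) / (0.6683) = 4.787 rad/s.

ω₂ ≈ 4.79 rad/s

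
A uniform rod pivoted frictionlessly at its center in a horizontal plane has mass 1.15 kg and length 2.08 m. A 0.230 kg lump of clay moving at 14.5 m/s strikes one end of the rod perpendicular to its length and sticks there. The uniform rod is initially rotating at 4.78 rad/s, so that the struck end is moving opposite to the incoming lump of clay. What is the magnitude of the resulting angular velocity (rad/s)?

The axle reaction passes through the pivot and exerts no torque about it; angular momentum about the pivot is conserved through the impact.
I_p = (1/12)(1.15)(2.08)² = 0.4146 kg·m². Taking the sense of the lump of clay's angular momentum as positive, L_{lump} = m v R = (0.230)(14.5)(2.08/2) = 3.468 kg·m²/s.
L_i = −I_p ω_p + m v R = −(0.4146)(4.78) + 3.468 = 1.487 kg·m²/s.
After sticking, I_f = I_p + m R² = 0.4146 + (0.230)(2.08/2)² = 0.6634 kg·m².
ω_f = L_i / I_f = 1.487 / 0.6634 = 2.241 rad/s.

|ω_f| ≈ 2.24 rad/s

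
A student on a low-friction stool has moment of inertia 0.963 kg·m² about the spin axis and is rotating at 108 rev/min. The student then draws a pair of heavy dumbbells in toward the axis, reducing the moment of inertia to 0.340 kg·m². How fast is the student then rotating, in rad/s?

Angular momentum about the spin axis is conserved since the torque about it is zero.
ω₂ = I₁ω₁ / I₂ = (0.9630)(108 rpm) / (0.3400) = 305.9 rpm = 32.03 rad/s.

ω₂ ≈ 32.0 rad/s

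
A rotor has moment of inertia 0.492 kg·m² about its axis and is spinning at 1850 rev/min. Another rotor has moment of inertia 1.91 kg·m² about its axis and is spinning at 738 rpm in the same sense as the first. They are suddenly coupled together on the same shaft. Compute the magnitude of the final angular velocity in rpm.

No external torque acts about the common axis, so total angular momentum is conserved.
Taking A's sense as positive: L = (0.4920)(1850) + (1.910)(738) = 2320 kg·m²·rpm.
Combined I = 0.4920 + 1.910 = 2.402 kg·m².
ω_f = L / I = 2320 / 2.402 = 965.8 rpm.

|ω_f| ≈ 966 rpm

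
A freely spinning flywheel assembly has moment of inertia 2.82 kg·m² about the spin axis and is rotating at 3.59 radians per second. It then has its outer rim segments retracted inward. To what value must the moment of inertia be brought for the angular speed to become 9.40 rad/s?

Angular momentum about the spin axis is conserved since the torque about it is zero.
I₂ = I₁ω₁ / ω₂ = (2.82)(3.59) / (9.40) = 1.077 kg·m².

I₂ ≈ 1.08 kg·m²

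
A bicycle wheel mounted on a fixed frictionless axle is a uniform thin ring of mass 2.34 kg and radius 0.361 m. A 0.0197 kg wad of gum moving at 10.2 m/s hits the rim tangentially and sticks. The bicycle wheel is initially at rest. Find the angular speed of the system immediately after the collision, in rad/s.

|ω_f| ≈ 0.236 rad/s

About the axle the impulsive forces during the collision are internal, so angular momentum about that axis is conserved.
I_p = (2.34)(0.361)² = 0.3050 kg·m². Taking the sense of the wad of gum's angular momentum as positive, L_{wad} = m v R = (0.0197)(10.2)(0.361) = 0.07254 kg·m²/s.
L_i = 0 + 0.07254 = 0.07254 kg·m²/s.
After sticking, I_f = I_p + m R² = 0.3050 + (0.0197)(0.361)² = 0.3075 kg·m².
ω_f = L_i / I_f = 0.07254 / 0.3075 = 0.2359 rad/s.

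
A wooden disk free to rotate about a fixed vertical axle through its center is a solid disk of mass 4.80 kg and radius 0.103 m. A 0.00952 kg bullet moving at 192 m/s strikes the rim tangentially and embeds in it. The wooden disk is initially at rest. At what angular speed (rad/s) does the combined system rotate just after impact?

About the axle the impulsive forces during the collision are internal, so angular momentum about that axis is conserved.
I_p = ½(4.80)(0.103)² = 0.02546 kg·m². Taking the sense of the bullet's angular momentum as positive, L_{bullet} = m v R = (0.00952)(192)(0.103) = 0.1883 kg·m²/s.
L_i = 0 + 0.1883 = 0.1883 kg·m²/s.
After sticking, I_f = I_p + m R² = 0.02546 + (0.00952)(0.103)² = 0.02556 kg·m².
ω_f = L_i / I_f = 0.1883 / 0.02556 = 7.365 rad/s.

|ω_f| ≈ 7.36 rad/s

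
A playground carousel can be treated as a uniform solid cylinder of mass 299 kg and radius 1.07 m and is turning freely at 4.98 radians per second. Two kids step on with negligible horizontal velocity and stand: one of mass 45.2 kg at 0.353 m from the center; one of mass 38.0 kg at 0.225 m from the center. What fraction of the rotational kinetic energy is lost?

No external torque acts about the center; L_before = L_after.
I_p = ½(299)(1.07)² = 171.2 kg·m².
Added inertia Σmr² = (45.2)(0.353)² + (38.0)(0.225)² = 7.556 kg·m²; I_f = 171.2 + 7.556 = 178.7 kg·m².
ω_f = I_p ω_i / I_f = (171.2)(4.98) / 178.7 = 4.769 rad/s.
KE_i = ½(171.2)(4.980 rad/s)² = 2122 J; KE_f = ½(178.7)(4.769)² = 2033 J.
Fraction lost = 0.04228.

fraction ≈ 0.0423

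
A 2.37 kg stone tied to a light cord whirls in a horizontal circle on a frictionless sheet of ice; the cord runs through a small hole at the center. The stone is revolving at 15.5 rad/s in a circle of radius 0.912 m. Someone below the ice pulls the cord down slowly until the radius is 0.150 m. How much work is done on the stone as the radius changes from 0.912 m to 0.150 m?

W ≈ 8520 J

The constraining force is radial, so m r² ω about the center is conserved.
ω₂ = ω₁ (r₁/r₂)² = (15.5)(0.912/0.150)² = 573.0 rad/s.
W = ΔKE = ½m(v₂² − v₁²) = 8517 J.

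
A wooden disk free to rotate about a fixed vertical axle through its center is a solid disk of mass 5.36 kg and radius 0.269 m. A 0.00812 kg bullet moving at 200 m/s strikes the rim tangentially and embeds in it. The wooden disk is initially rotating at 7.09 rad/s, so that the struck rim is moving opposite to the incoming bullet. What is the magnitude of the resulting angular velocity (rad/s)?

The axle reaction passes through the axle and exerts no torque about it; angular momentum about the axle is conserved through the impact.
I_p = ½(5.36)(0.269)² = 0.1939 kg·m². Taking the sense of the bullet's angular momentum as positive, L_{bullet} = m v R = (0.00812)(200)(0.269) = 0.4369 kg·m²/s.
L_i = −I_p ω_p + m v R = −(0.1939)(7.09) + 0.4369 = -0.9381 kg·m²/s.
After sticking, I_f = I_p + m R² = 0.1939 + (0.00812)(0.269)² = 0.1945 kg·m².
ω_f = L_i / I_f = -0.9381 / 0.1945 = -4.823 rad/s.

|ω_f| ≈ 4.82 rad/s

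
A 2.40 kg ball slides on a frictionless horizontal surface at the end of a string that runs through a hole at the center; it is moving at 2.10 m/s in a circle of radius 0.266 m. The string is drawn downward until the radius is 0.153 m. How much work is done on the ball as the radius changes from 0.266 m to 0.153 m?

W ≈ 10.7 J

The only horizontal force on the mass is along the cord (radial), so it exerts no torque about the hole and angular momentum m v r is conserved.
v₂ = v₁ r₁ / r₂ = (2.10)(0.266) / (0.153) = 3.651 m/s.
W = ΔKE = ½m(v₂² − v₁²) = 10.70 J.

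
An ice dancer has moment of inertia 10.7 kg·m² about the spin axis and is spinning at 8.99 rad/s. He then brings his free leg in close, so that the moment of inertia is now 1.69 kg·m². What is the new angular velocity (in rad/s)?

ω₂ ≈ 56.9 rad/s

No external torque acts about the spin axis, so angular momentum is conserved.
ω₂ = I₁ω₁ / I₂ = (10.70)(8.99 rad/s) / (1.690) = 56.92 rad/s.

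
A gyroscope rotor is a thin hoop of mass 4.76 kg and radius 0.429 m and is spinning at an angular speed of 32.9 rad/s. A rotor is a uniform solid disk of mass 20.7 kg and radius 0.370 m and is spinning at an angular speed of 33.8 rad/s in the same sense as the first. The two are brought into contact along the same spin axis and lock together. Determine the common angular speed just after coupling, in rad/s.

The coupling torques are internal; angular momentum about the shared axis is conserved.
Moments of inertia: I_A = (4.76)(0.429)² = 0.8760 kg·m²; I_B = ½(20.7)(0.370)² = 1.417 kg·m².
Taking A's sense as positive: L = (0.8760)(32.9) + (1.417)(33.8) = 76.71 kg·m²·rad/s.
Combined I = 0.8760 + 1.417 = 2.293 kg·m².
ω_f = L / I = 76.71 / 2.293 = 33.46 rad/s.

|ω_f| ≈ 33.5 rad/s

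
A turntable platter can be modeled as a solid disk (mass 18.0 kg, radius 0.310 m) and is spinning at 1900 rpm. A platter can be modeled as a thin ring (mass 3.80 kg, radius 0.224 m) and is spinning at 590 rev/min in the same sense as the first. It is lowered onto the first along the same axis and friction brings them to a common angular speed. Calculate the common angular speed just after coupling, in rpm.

|ω_f| ≈ 1660 rpm

No external torque acts about the common axis, so total angular momentum is conserved.
Moments of inertia: I_A = ½(18.0)(0.310)² = 0.8649 kg·m²; I_B = (3.80)(0.224)² = 0.1907 kg·m².
Taking A's sense as positive: L = (0.8649)(1900) + (0.1907)(590) = 1756 kg·m²·rpm.
Combined I = 0.8649 + 0.1907 = 1.056 kg·m².
ω_f = L / I = 1756 / 1.056 = 1663 rpm.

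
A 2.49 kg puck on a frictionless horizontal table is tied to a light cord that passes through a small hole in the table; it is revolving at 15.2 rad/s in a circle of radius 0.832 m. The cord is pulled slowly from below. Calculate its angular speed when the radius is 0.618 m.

The constraining force is radial, so m r² ω about the center is conserved.
ω₂ = ω₁ (r₁/r₂)² = (15.2)(0.832/0.618)² = 27.55 rad/s.

ω₂ ≈ 27.5 rad/s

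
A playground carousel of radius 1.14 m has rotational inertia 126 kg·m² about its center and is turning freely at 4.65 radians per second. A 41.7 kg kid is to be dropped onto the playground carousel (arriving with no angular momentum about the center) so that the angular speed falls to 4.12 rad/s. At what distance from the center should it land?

The added mass arrives with no angular momentum about the center, and any external torque about the center is negligible, so the system's angular momentum is conserved.
I_p ω_i = (I_p + m r²) ω_f ⇒ m r² = I_p(ω_i/ω_f − 1) = 126.0(4.65/4.12 − 1) = 16.21 kg·m².
r = √(16.21/41.7) = 0.6235 m.

r ≈ 0.623 m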